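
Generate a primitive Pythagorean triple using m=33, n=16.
(833, 1056, 1345)

Euclid's formula: a = m² - n², b = 2mn, c = m² + n²
m = 33, n = 16
a = 33² - 16² = 1089 - 256 = 833
b = 2 × 33 × 16 = 1056
c = 33² + 16² = 1089 + 256 = 1345
Verification: 833² + 1056² = 693889 + 1115136 = 1809025 = 1345² ✓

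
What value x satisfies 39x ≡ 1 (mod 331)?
17

gcd(39, 331) = 1, so the inverse exists.
Extended Euclidean algorithm on (331, 39):
331 = 8 × 39 + 19  ⟹  19 = (1)·331 + (-8)·39
39 = 2 × 19 + 1  ⟹  1 = (-2)·331 + (17)·39
So (17)·39 ≡ 1 (mod 331), i.e. 39^(-1) ≡ 17 (mod 331).
Check: 39 × 17 = 663 ≡ 1 (mod 331)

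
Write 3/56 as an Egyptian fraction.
1/19 + 1/1064

Greedy algorithm:
3/56: ceiling(56/3) = 19, use 1/19
1/1064: ceiling(1064/1) = 1064, use 1/1064
Result: 3/56 = 1/19 + 1/1064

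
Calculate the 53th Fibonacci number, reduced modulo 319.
2

Matrix identity: Q^n = [[F_(n+1), F_n], [F_n, F_(n-1)]] with Q = [[1,1],[1,0]].
n = 53 = 110101₂. Square-and-multiply, entries mod 319:
Q^1 = [[1,1],[1,0]]
Q^3 = (Q^1)²·Q = [[3,2],[2,1]]
Q^6 = (Q^3)² = [[13,8],[8,5]]
Q^13 = (Q^6)²·Q = [[58,233],[233,144]]
Q^26 = (Q^13)² = [[233,173],[173,60]]
Q^53 = (Q^26)²·Q = [[289,2],[2,287]]
F_53 mod 319 = Q^53[0][1] = 2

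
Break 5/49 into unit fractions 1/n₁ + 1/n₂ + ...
1/10 + 1/490

Greedy algorithm:
5/49: ceiling(49/5) = 10, use 1/10
1/490: ceiling(490/1) = 490, use 1/490
Result: 5/49 = 1/10 + 1/490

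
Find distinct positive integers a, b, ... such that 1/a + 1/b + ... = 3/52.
1/18 + 1/468

Greedy algorithm:
3/52: ceiling(52/3) = 18, use 1/18
1/468: ceiling(468/1) = 468, use 1/468
Result: 3/52 = 1/18 + 1/468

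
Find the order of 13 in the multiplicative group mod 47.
46

47 is prime, so ord(13) divides φ(47) = 46.
Divisors of 46: 1, 2, 23, 46.
Repeated squaring: 13^1 ≡ 13, 13^2 ≡ 28, 13^4 ≡ 32, 13^8 ≡ 37, 13^16 ≡ 6, 13^32 ≡ 36 (mod 47).
Test 13^d mod 47 for each divisor d in increasing order:
13^1 ≡ 13
13^2 ≡ 28
13^23 = 13^16·13^4·13^2·13^1 ≡ 46
13^46 = 13^32·13^8·13^4·13^2 ≡ 1  ← first divisor giving 1
The order is 46.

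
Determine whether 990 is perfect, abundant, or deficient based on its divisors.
abundant

Proper divisors of 990: sum = 1 + 2 + 3 + 5 + 6 + 9 + 10 + 11 + ... + 165 + 198 + 330 + 495 (23 divisors) = 1818
Since 1818 > 990, 990 is abundant.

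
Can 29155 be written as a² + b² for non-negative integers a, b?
Not possible

Factorization: 29155 = 5 × 7^3 × 17
By Fermat: n is sum of two squares iff every prime p ≡ 3 (mod 4) appears to even power.
Prime(s) ≡ 3 (mod 4) with odd exponent: [(7, 3)]
Therefore 29155 cannot be expressed as a² + b².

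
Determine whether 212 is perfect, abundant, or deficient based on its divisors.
deficient

Proper divisors of 212: sum = 1 + 2 + 4 + 53 + 106 = 166
Since 166 < 212, 212 is deficient.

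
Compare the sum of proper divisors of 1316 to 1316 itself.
abundant

Proper divisors of 1316: sum = 1 + 2 + 4 + 7 + 14 + 28 + 47 + 94 + 188 + 329 + 658 = 1372
Since 1372 > 1316, 1316 is abundant.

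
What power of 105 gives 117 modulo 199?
150

Baby-step giant-step with step n = ⌈√199⌉ = 15.
Baby steps 105^j mod 199 (j:value) for j=0..14: 0:1, 1:105, 2:80, 3:42, 4:32, 5:176, 6:172, 7:150, 8:29, 9:60, 10:131, 11:24, 12:132, 13:129, 14:13.
Giant-step multiplier: 105^(-15) ≡ 105^(198-15) = 105^183 ≡ 135 (mod 199).
Giant steps γ_i = 117·135^i mod 199: γ_0=117, γ_1=74, γ_2=40, γ_3=27, γ_4=63, γ_5=147, γ_6=144, γ_7=137, γ_8=187, γ_9=171, γ_10=1 (in table at j=0).
x = i·n + j = 10·15 + 0 = 150.
Check: 105^150 ≡ 117 (mod 199).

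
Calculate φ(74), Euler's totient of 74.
36

74 = 2 × 37
φ(n) = n × ∏(1 - 1/p) for each prime p dividing n
φ(74) = 74 × (1 - 1/2) × (1 - 1/37) = 36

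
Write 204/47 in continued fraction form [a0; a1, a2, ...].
[4; 2, 1, 15]

Euclidean algorithm steps:
204 = 4 × 47 + 16
47 = 2 × 16 + 15
16 = 1 × 15 + 1
15 = 15 × 1 + 0
Continued fraction: [4; 2, 1, 15]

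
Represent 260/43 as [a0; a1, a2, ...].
[6; 21, 2]

Euclidean algorithm steps:
260 = 6 × 43 + 2
43 = 21 × 2 + 1
2 = 2 × 1 + 0
Continued fraction: [6; 21, 2]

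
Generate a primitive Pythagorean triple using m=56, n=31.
(2175, 3472, 4097)

Euclid's formula: a = m² - n², b = 2mn, c = m² + n²
m = 56, n = 31
a = 56² - 31² = 3136 - 961 = 2175
b = 2 × 56 × 31 = 3472
c = 56² + 31² = 3136 + 961 = 4097
Verification: 2175² + 3472² = 4730625 + 12054784 = 16785409 = 4097² ✓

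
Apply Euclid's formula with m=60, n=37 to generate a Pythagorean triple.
(2231, 4440, 4969)

Euclid's formula: a = m² - n², b = 2mn, c = m² + n²
m = 60, n = 37
a = 60² - 37² = 3600 - 1369 = 2231
b = 2 × 60 × 37 = 4440
c = 60² + 37² = 3600 + 1369 = 4969
Verification: 2231² + 4440² = 4977361 + 19713600 = 24690961 = 4969² ✓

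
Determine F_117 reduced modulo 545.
252

Matrix identity: Q^n = [[F_(n+1), F_n], [F_n, F_(n-1)]] with Q = [[1,1],[1,0]].
n = 117 = 1110101₂. Square-and-multiply, entries mod 545:
Q^1 = [[1,1],[1,0]]
Q^3 = (Q^1)²·Q = [[3,2],[2,1]]
Q^7 = (Q^3)²·Q = [[21,13],[13,8]]
Q^14 = (Q^7)² = [[65,377],[377,233]]
Q^29 = (Q^14)²·Q = [[370,294],[294,76]]
Q^58 = (Q^29)² = [[431,324],[324,107]]
Q^117 = (Q^58)²·Q = [[164,252],[252,457]]
F_117 mod 545 = Q^117[0][1] = 252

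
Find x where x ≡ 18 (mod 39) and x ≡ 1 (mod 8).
57

Using Chinese Remainder Theorem:
M = 39 × 8 = 312
M1 = 8, M2 = 39
y1 = 8^(-1) mod 39 = 5
y2 = 39^(-1) mod 8 = 7
x = (18×8×5 + 1×39×7) mod 312 = 57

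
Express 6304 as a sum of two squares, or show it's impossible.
52² + 60² (a=52, b=60)

Factorization: 6304 = 2^5 × 197
By Fermat: n is sum of two squares iff every prime p ≡ 3 (mod 4) appears to even power.
All primes ≡ 3 (mod 4) appear to even power.
Search a = 0, 1, 2, … for 6304 - a² a perfect square: first hit at a = 52: 6304 - 2704 = 3600 = 60².
6304 = 52² + 60² = 2704 + 3600 ✓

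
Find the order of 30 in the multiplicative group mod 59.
58

59 is prime, so ord(30) divides φ(59) = 58.
Divisors of 58: 1, 2, 29, 58.
Repeated squaring: 30^1 ≡ 30, 30^2 ≡ 15, 30^4 ≡ 48, 30^8 ≡ 3, 30^16 ≡ 9, 30^32 ≡ 22 (mod 59).
Test 30^d mod 59 for each divisor d in increasing order:
30^1 ≡ 30
30^2 ≡ 15
30^29 = 30^16·30^8·30^4·30^1 ≡ 58
30^58 = 30^32·30^16·30^8·30^2 ≡ 1  ← first divisor giving 1
The order is 58.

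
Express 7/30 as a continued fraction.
[0; 4, 3, 2]

Euclidean algorithm steps:
7 = 0 × 30 + 7
30 = 4 × 7 + 2
7 = 3 × 2 + 1
2 = 2 × 1 + 0
Continued fraction: [0; 4, 3, 2]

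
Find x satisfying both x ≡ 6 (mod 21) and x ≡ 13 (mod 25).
363

Using Chinese Remainder Theorem:
M = 21 × 25 = 525
M1 = 25, M2 = 21
y1 = 25^(-1) mod 21 = 16
y2 = 21^(-1) mod 25 = 6
x = (6×25×16 + 13×21×6) mod 525 = 363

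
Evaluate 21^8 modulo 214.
99

Repeated squaring. Binary of 8 = 1000.
21^1 ≡ 21 (mod 214); 21^2 ≡ 13 (mod 214); 21^4 ≡ 169 (mod 214); 21^8 ≡ 99 (mod 214)
21^8 = 21^8 ≡ 99 (mod 214)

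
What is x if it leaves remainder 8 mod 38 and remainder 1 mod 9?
46

Using Chinese Remainder Theorem:
M = 38 × 9 = 342
M1 = 9, M2 = 38
y1 = 9^(-1) mod 38 = 17
y2 = 38^(-1) mod 9 = 5
x = (8×9×17 + 1×38×5) mod 342 = 46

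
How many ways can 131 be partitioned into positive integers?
5964539504

p(n) counts ways to write n as a sum of positive integers (order ignored).
Euler's pentagonal recurrence: p(k) = p(k-1) + p(k-2) - p(k-5) - p(k-7) + p(k-12) + p(k-15) - ... (offsets j(3j∓1)/2, signs ++--, p(0)=1, p(<0)=0).
DP table for k = 0..130: p(0)=1, p(1)=1, p(2)=2, p(3)=3, p(4)=5, p(5)=7, p(6)=11, p(7)=15, p(8)=22, p(9)=30, p(10)=42, p(11)=56, p(12)=77, p(13)=101, p(14)=135, p(15)=176, p(16)=231, p(17)=297, p(18)=385, p(19)=490, p(20)=627, p(21)=792, p(22)=1002, p(23)=1255, p(24)=1575, p(25)=1958, p(26)=2436, p(27)=3010, p(28)=3718, p(29)=4565, p(30)=5604, p(31)=6842, p(32)=8349, p(33)=10143, p(34)=12310, p(35)=14883, p(36)=17977, p(37)=21637, p(38)=26015, p(39)=31185, p(40)=37338, p(41)=44583, p(42)=53174, p(43)=63261, p(44)=75175, p(45)=89134, p(46)=105558, p(47)=124754, p(48)=147273, p(49)=173525, p(50)=204226, p(51)=239943, p(52)=281589, p(53)=329931, p(54)=386155, p(55)=451276, p(56)=526823, p(57)=614154, p(58)=715220, p(59)=831820, p(60)=966467, p(61)=1121505, p(62)=1300156, p(63)=1505499, p(64)=1741630, p(65)=2012558, p(66)=2323520, p(67)=2679689, p(68)=3087735, p(69)=3554345, p(70)=4087968, p(71)=4697205, p(72)=5392783, p(73)=6185689, p(74)=7089500, p(75)=8118264, p(76)=9289091, p(77)=10619863, p(78)=12132164, p(79)=13848650, p(80)=15796476, p(81)=18004327, p(82)=20506255, p(83)=23338469, p(84)=26543660, p(85)=30167357, p(86)=34262962, p(87)=38887673, p(88)=44108109, p(89)=49995925, p(90)=56634173, p(91)=64112359, p(92)=72533807, p(93)=82010177, p(94)=92669720, p(95)=104651419, p(96)=118114304, p(97)=133230930, p(98)=150198136, p(99)=169229875, p(100)=190569292, p(101)=214481126, p(102)=241265379, p(103)=271248950, p(104)=304801365, p(105)=342325709, p(106)=384276336, p(107)=431149389, p(108)=483502844, p(109)=541946240, p(110)=607163746, p(111)=679903203, p(112)=761002156, p(113)=851376628, p(114)=952050665, p(115)=1064144451, p(116)=1188908248, p(117)=1327710076, p(118)=1482074143, p(119)=1653668665, p(120)=1844349560, p(121)=2056148051, p(122)=2291320912, p(123)=2552338241, p(124)=2841940500, p(125)=3163127352, p(126)=3519222692, p(127)=3913864295, p(128)=4351078600, p(129)=4835271870, p(130)=5371315400.
Final step: p(131) = p(130) + p(129) - p(126) - p(124) + p(119) + p(116) - p(109) - p(105) + p(96) + p(91) - p(80) - p(74) + p(61) + p(54) - p(39) - p(31) + p(14) + p(5)
= 5371315400 + 4835271870 - 3519222692 - 2841940500 + 1653668665 + 1188908248 - 541946240 - 342325709 + 118114304 + 64112359 - 15796476 - 7089500 + 1121505 + 386155 - 31185 - 6842 + 135 + 7
= 5964539504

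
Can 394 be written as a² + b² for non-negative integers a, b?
13² + 15² (a=13, b=15)

Factorization: 394 = 2 × 197
By Fermat: n is sum of two squares iff every prime p ≡ 3 (mod 4) appears to even power.
All primes ≡ 3 (mod 4) appear to even power.
Search a = 0, 1, 2, … for 394 - a² a perfect square: first hit at a = 13: 394 - 169 = 225 = 15².
394 = 13² + 15² = 169 + 225 ✓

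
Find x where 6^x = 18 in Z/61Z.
19

Baby-step giant-step with step n = ⌈√61⌉ = 8.
Baby steps 6^j mod 61 (j:value) for j=0..7: 0:1, 1:6, 2:36, 3:33, 4:15, 5:29, 6:52, 7:7.
Giant-step multiplier: 6^(-8) ≡ 6^(60-8) = 6^52 ≡ 16 (mod 61).
Giant steps γ_i = 18·16^i mod 61: γ_0=18, γ_1=44, γ_2=33 (in table at j=3).
x = i·n + j = 2·8 + 3 = 19.
Check: 6^19 ≡ 18 (mod 61).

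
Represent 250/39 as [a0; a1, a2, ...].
[6; 2, 2, 3, 2]

Euclidean algorithm steps:
250 = 6 × 39 + 16
39 = 2 × 16 + 7
16 = 2 × 7 + 2
7 = 3 × 2 + 1
2 = 2 × 1 + 0
Continued fraction: [6; 2, 2, 3, 2]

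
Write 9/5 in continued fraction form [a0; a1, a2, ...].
[1; 1, 4]

Euclidean algorithm steps:
9 = 1 × 5 + 4
5 = 1 × 4 + 1
4 = 4 × 1 + 0
Continued fraction: [1; 1, 4]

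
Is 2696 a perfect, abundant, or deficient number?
deficient

Proper divisors of 2696: sum = 1 + 2 + 4 + 8 + 337 + 674 + 1348 = 2374
Since 2374 < 2696, 2696 is deficient.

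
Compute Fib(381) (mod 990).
56

Matrix identity: Q^n = [[F_(n+1), F_n], [F_n, F_(n-1)]] with Q = [[1,1],[1,0]].
n = 381 = 101111101₂. Square-and-multiply, entries mod 990:
Q^1 = [[1,1],[1,0]]
Q^2 = (Q^1)² = [[2,1],[1,1]]
Q^5 = (Q^2)²·Q = [[8,5],[5,3]]
Q^11 = (Q^5)²·Q = [[144,89],[89,55]]
Q^23 = (Q^11)²·Q = [[828,937],[937,881]]
Q^47 = (Q^23)²·Q = [[846,343],[343,503]]
Q^95 = (Q^47)²·Q = [[162,775],[775,377]]
Q^190 = (Q^95)² = [[199,935],[935,254]]
Q^381 = (Q^190)²·Q = [[881,56],[56,825]]
F_381 mod 990 = Q^381[0][1] = 56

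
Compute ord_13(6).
12

13 is prime, so ord(6) divides φ(13) = 12.
Divisors of 12: 1, 2, 3, 4, 6, 12.
Repeated squaring: 6^1 ≡ 6, 6^2 ≡ 10, 6^4 ≡ 9, 6^8 ≡ 3 (mod 13).
Test 6^d mod 13 for each divisor d in increasing order:
6^1 ≡ 6
6^2 ≡ 10
6^3 = 6^2·6^1 ≡ 8
6^4 ≡ 9
6^6 = 6^4·6^2 ≡ 12
6^12 = 6^8·6^4 ≡ 1  ← first divisor giving 1
The order is 12.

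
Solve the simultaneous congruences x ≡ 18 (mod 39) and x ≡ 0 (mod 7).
252

Using Chinese Remainder Theorem:
M = 39 × 7 = 273
M1 = 7, M2 = 39
y1 = 7^(-1) mod 39 = 28
y2 = 39^(-1) mod 7 = 2
x = (18×7×28 + 0×39×2) mod 273 = 252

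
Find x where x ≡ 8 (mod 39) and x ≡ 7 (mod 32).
359

Using Chinese Remainder Theorem:
M = 39 × 32 = 1248
M1 = 32, M2 = 39
y1 = 32^(-1) mod 39 = 11
y2 = 39^(-1) mod 32 = 23
x = (8×32×11 + 7×39×23) mod 1248 = 359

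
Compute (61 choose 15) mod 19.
0

Using Lucas' theorem:
Write n=61 and k=15 in base 19:
n in base 19: [3, 4]
k in base 19: [0, 15]
C(61,15) mod 19 = ∏ C(n_i, k_i) mod 19
Digit binomials (mod 19): C(3,0) = 1; C(4,15) = 0 (k_i > n_i)
Product: 1 × 0 = 0 ≡ 0 (mod 19)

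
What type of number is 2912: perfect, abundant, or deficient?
abundant

Proper divisors of 2912: sum = 1 + 2 + 4 + 7 + 8 + 13 + 14 + 16 + ... + 364 + 416 + 728 + 1456 (23 divisors) = 4144
Since 4144 > 2912, 2912 is abundant.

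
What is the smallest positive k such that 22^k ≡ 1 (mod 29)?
14

29 is prime, so ord(22) divides φ(29) = 28.
Divisors of 28: 1, 2, 4, 7, 14, 28.
Repeated squaring: 22^1 ≡ 22, 22^2 ≡ 20, 22^4 ≡ 23, 22^8 ≡ 7, 22^16 ≡ 20 (mod 29).
Test 22^d mod 29 for each divisor d in increasing order:
22^1 ≡ 22
22^2 ≡ 20
22^4 ≡ 23
22^7 = 22^4·22^2·22^1 ≡ 28
22^14 = 22^8·22^4·22^2 ≡ 1  ← first divisor giving 1
The order is 14.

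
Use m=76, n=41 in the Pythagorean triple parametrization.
(4095, 6232, 7457)

Euclid's formula: a = m² - n², b = 2mn, c = m² + n²
m = 76, n = 41
a = 76² - 41² = 5776 - 1681 = 4095
b = 2 × 76 × 41 = 6232
c = 76² + 41² = 5776 + 1681 = 7457
Verification: 4095² + 6232² = 16769025 + 38837824 = 55606849 = 7457² ✓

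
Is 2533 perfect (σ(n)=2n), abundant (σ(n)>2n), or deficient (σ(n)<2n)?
deficient

Proper divisors of 2533: sum = 1 + 17 + 149 = 167
Since 167 < 2533, 2533 is deficient.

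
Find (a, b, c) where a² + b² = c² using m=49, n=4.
(2385, 392, 2417)

Euclid's formula: a = m² - n², b = 2mn, c = m² + n²
m = 49, n = 4
a = 49² - 4² = 2401 - 16 = 2385
b = 2 × 49 × 4 = 392
c = 49² + 4² = 2401 + 16 = 2417
Verification: 2385² + 392² = 5688225 + 153664 = 5841889 = 2417² ✓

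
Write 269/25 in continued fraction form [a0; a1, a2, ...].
[10; 1, 3, 6]

Euclidean algorithm steps:
269 = 10 × 25 + 19
25 = 1 × 19 + 6
19 = 3 × 6 + 1
6 = 6 × 1 + 0
Continued fraction: [10; 1, 3, 6]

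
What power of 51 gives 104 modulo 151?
59

Baby-step giant-step with step n = ⌈√151⌉ = 13.
Baby steps 51^j mod 151 (j:value) for j=0..12: 0:1, 1:51, 2:34, 3:73, 4:99, 5:66, 6:44, 7:130, 8:137, 9:41, 10:128, 11:35, 12:124.
Giant-step multiplier: 51^(-13) ≡ 51^(150-13) = 51^137 ≡ 109 (mod 151).
Giant steps γ_i = 104·109^i mod 151: γ_0=104, γ_1=11, γ_2=142, γ_3=76, γ_4=130 (in table at j=7).
x = i·n + j = 4·13 + 7 = 59.
Check: 51^59 ≡ 104 (mod 151).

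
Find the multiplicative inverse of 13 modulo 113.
87

gcd(13, 113) = 1, so the inverse exists.
Extended Euclidean algorithm on (113, 13):
113 = 8 × 13 + 9  ⟹  9 = (1)·113 + (-8)·13
13 = 1 × 9 + 4  ⟹  4 = (-1)·113 + (9)·13
9 = 2 × 4 + 1  ⟹  1 = (3)·113 + (-26)·13
So (-26)·13 ≡ 1 (mod 113), i.e. 13^(-1) ≡ -26 ≡ 87 (mod 113).
Check: 13 × 87 = 1131 ≡ 1 (mod 113)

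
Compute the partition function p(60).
966467

p(n) counts ways to write n as a sum of positive integers (order ignored).
Euler's pentagonal recurrence: p(k) = p(k-1) + p(k-2) - p(k-5) - p(k-7) + p(k-12) + p(k-15) - ... (offsets j(3j∓1)/2, signs ++--, p(0)=1, p(<0)=0).
DP table for k = 0..59: p(0)=1, p(1)=1, p(2)=2, p(3)=3, p(4)=5, p(5)=7, p(6)=11, p(7)=15, p(8)=22, p(9)=30, p(10)=42, p(11)=56, p(12)=77, p(13)=101, p(14)=135, p(15)=176, p(16)=231, p(17)=297, p(18)=385, p(19)=490, p(20)=627, p(21)=792, p(22)=1002, p(23)=1255, p(24)=1575, p(25)=1958, p(26)=2436, p(27)=3010, p(28)=3718, p(29)=4565, p(30)=5604, p(31)=6842, p(32)=8349, p(33)=10143, p(34)=12310, p(35)=14883, p(36)=17977, p(37)=21637, p(38)=26015, p(39)=31185, p(40)=37338, p(41)=44583, p(42)=53174, p(43)=63261, p(44)=75175, p(45)=89134, p(46)=105558, p(47)=124754, p(48)=147273, p(49)=173525, p(50)=204226, p(51)=239943, p(52)=281589, p(53)=329931, p(54)=386155, p(55)=451276, p(56)=526823, p(57)=614154, p(58)=715220, p(59)=831820.
Final step: p(60) = p(59) + p(58) - p(55) - p(53) + p(48) + p(45) - p(38) - p(34) + p(25) + p(20) - p(9) - p(3)
= 831820 + 715220 - 451276 - 329931 + 147273 + 89134 - 26015 - 12310 + 1958 + 627 - 30 - 3
= 966467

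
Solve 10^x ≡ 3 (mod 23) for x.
20

Baby-step giant-step with step n = ⌈√23⌉ = 5.
Baby steps 10^j mod 23 (j:value) for j=0..4: 0:1, 1:10, 2:8, 3:11, 4:18.
Giant-step multiplier: 10^(-5) ≡ 10^(22-5) = 10^17 ≡ 17 (mod 23).
Giant steps γ_i = 3·17^i mod 23: γ_0=3, γ_1=5, γ_2=16, γ_3=19, γ_4=1 (in table at j=0).
x = i·n + j = 4·5 + 0 = 20.
Check: 10^20 ≡ 3 (mod 23).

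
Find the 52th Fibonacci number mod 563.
335

Matrix identity: Q^n = [[F_(n+1), F_n], [F_n, F_(n-1)]] with Q = [[1,1],[1,0]].
n = 52 = 110100₂. Square-and-multiply, entries mod 563:
Q^1 = [[1,1],[1,0]]
Q^3 = (Q^1)²·Q = [[3,2],[2,1]]
Q^6 = (Q^3)² = [[13,8],[8,5]]
Q^13 = (Q^6)²·Q = [[377,233],[233,144]]
Q^26 = (Q^13)² = [[494,348],[348,146]]
Q^52 = (Q^26)² = [[316,335],[335,544]]
F_52 mod 563 = Q^52[0][1] = 335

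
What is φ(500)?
200

500 = 2^2 × 5^3
φ(n) = n × ∏(1 - 1/p) for each prime p dividing n
φ(500) = 500 × (1 - 1/2) × (1 - 1/5) = 200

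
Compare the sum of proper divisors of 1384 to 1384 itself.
deficient

Proper divisors of 1384: sum = 1 + 2 + 4 + 8 + 173 + 346 + 692 = 1226
Since 1226 < 1384, 1384 is deficient.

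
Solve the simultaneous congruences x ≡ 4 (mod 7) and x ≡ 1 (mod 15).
46

Using Chinese Remainder Theorem:
M = 7 × 15 = 105
M1 = 15, M2 = 7
y1 = 15^(-1) mod 7 = 1
y2 = 7^(-1) mod 15 = 13
x = (4×15×1 + 1×7×13) mod 105 = 46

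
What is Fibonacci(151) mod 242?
111

Matrix identity: Q^n = [[F_(n+1), F_n], [F_n, F_(n-1)]] with Q = [[1,1],[1,0]].
n = 151 = 10010111₂. Square-and-multiply, entries mod 242:
Q^1 = [[1,1],[1,0]]
Q^2 = (Q^1)² = [[2,1],[1,1]]
Q^4 = (Q^2)² = [[5,3],[3,2]]
Q^9 = (Q^4)²·Q = [[55,34],[34,21]]
Q^18 = (Q^9)² = [[67,164],[164,145]]
Q^37 = (Q^18)²·Q = [[87,167],[167,162]]
Q^75 = (Q^37)²·Q = [[85,126],[126,201]]
Q^151 = (Q^75)²·Q = [[89,111],[111,220]]
F_151 mod 242 = Q^151[0][1] = 111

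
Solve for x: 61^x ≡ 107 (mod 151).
111

Baby-step giant-step with step n = ⌈√151⌉ = 13.
Baby steps 61^j mod 151 (j:value) for j=0..12: 0:1, 1:61, 2:97, 3:28, 4:47, 5:149, 6:29, 7:108, 8:95, 9:57, 10:4, 11:93, 12:86.
Giant-step multiplier: 61^(-13) ≡ 61^(150-13) = 61^137 ≡ 120 (mod 151).
Giant steps γ_i = 107·120^i mod 151: γ_0=107, γ_1=5, γ_2=147, γ_3=124, γ_4=82, γ_5=25, γ_6=131, γ_7=16, γ_8=108 (in table at j=7).
x = i·n + j = 8·13 + 7 = 111.
Check: 61^111 ≡ 107 (mod 151).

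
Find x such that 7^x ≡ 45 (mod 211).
62

Baby-step giant-step with step n = ⌈√211⌉ = 15.
Baby steps 7^j mod 211 (j:value) for j=0..14: 0:1, 1:7, 2:49, 3:132, 4:80, 5:138, 6:122, 7:10, 8:70, 9:68, 10:54, 11:167, 12:114, 13:165, 14:100.
Giant-step multiplier: 7^(-15) ≡ 7^(210-15) = 7^195 ≡ 63 (mod 211).
Giant steps γ_i = 45·63^i mod 211: γ_0=45, γ_1=92, γ_2=99, γ_3=118, γ_4=49 (in table at j=2).
x = i·n + j = 4·15 + 2 = 62.
Check: 7^62 ≡ 45 (mod 211).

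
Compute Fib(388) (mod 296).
243

Matrix identity: Q^n = [[F_(n+1), F_n], [F_n, F_(n-1)]] with Q = [[1,1],[1,0]].
n = 388 = 110000100₂. Square-and-multiply, entries mod 296:
Q^1 = [[1,1],[1,0]]
Q^3 = (Q^1)²·Q = [[3,2],[2,1]]
Q^6 = (Q^3)² = [[13,8],[8,5]]
Q^12 = (Q^6)² = [[233,144],[144,89]]
Q^24 = (Q^12)² = [[137,192],[192,241]]
Q^48 = (Q^24)² = [[281,56],[56,225]]
Q^97 = (Q^48)²·Q = [[25,105],[105,216]]
Q^194 = (Q^97)² = [[106,145],[145,257]]
Q^388 = (Q^194)² = [[293,243],[243,50]]
F_388 mod 296 = Q^388[0][1] = 243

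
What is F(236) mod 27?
15

Matrix identity: Q^n = [[F_(n+1), F_n], [F_n, F_(n-1)]] with Q = [[1,1],[1,0]].
n = 236 = 11101100₂. Square-and-multiply, entries mod 27:
Q^1 = [[1,1],[1,0]]
Q^3 = (Q^1)²·Q = [[3,2],[2,1]]
Q^7 = (Q^3)²·Q = [[21,13],[13,8]]
Q^14 = (Q^7)² = [[16,26],[26,17]]
Q^29 = (Q^14)²·Q = [[8,14],[14,21]]
Q^59 = (Q^29)²·Q = [[18,17],[17,1]]
Q^118 = (Q^59)² = [[19,26],[26,20]]
Q^236 = (Q^118)² = [[11,15],[15,23]]
F_236 mod 27 = Q^236[0][1] = 15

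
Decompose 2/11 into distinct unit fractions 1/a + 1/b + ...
1/6 + 1/66

Greedy algorithm:
2/11: ceiling(11/2) = 6, use 1/6
1/66: ceiling(66/1) = 66, use 1/66
Result: 2/11 = 1/6 + 1/66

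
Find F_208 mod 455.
196

Matrix identity: Q^n = [[F_(n+1), F_n], [F_n, F_(n-1)]] with Q = [[1,1],[1,0]].
n = 208 = 11010000₂. Square-and-multiply, entries mod 455:
Q^1 = [[1,1],[1,0]]
Q^3 = (Q^1)²·Q = [[3,2],[2,1]]
Q^6 = (Q^3)² = [[13,8],[8,5]]
Q^13 = (Q^6)²·Q = [[377,233],[233,144]]
Q^26 = (Q^13)² = [[313,363],[363,405]]
Q^52 = (Q^26)² = [[418,374],[374,44]]
Q^104 = (Q^52)² = [[195,343],[343,307]]
Q^208 = (Q^104)² = [[64,196],[196,323]]
F_208 mod 455 = Q^208[0][1] = 196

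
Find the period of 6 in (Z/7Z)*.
2

7 is prime, so ord(6) divides φ(7) = 6.
Divisors of 6: 1, 2, 3, 6.
Repeated squaring: 6^1 ≡ 6, 6^2 ≡ 1, 6^4 ≡ 1 (mod 7).
Test 6^d mod 7 for each divisor d in increasing order:
6^1 ≡ 6
6^2 ≡ 1  ← first divisor giving 1
The order is 2.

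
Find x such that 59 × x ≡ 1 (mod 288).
83

gcd(59, 288) = 1, so the inverse exists.
Extended Euclidean algorithm on (288, 59):
288 = 4 × 59 + 52  ⟹  52 = (1)·288 + (-4)·59
59 = 1 × 52 + 7  ⟹  7 = (-1)·288 + (5)·59
52 = 7 × 7 + 3  ⟹  3 = (8)·288 + (-39)·59
7 = 2 × 3 + 1  ⟹  1 = (-17)·288 + (83)·59
So (83)·59 ≡ 1 (mod 288), i.e. 59^(-1) ≡ 83 (mod 288).
Check: 59 × 83 = 4897 ≡ 1 (mod 288)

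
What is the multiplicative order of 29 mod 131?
130

131 is prime, so ord(29) divides φ(131) = 130.
Divisors of 130: 1, 2, 5, 10, 13, 26, 65, 130.
Repeated squaring: 29^1 ≡ 29, 29^2 ≡ 55, 29^4 ≡ 12, 29^8 ≡ 13, 29^16 ≡ 38, 29^32 ≡ 3, 29^64 ≡ 9, 29^128 ≡ 81 (mod 131).
Test 29^d mod 131 for each divisor d in increasing order:
29^1 ≡ 29
29^2 ≡ 55
29^5 = 29^4·29^1 ≡ 86
29^10 = 29^8·29^2 ≡ 60
29^13 = 29^8·29^4·29^1 ≡ 70
29^26 = 29^16·29^8·29^2 ≡ 53
29^65 = 29^64·29^1 ≡ 130
29^130 = 29^128·29^2 ≡ 1  ← first divisor giving 1
The order is 130.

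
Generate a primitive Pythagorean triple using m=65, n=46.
(2109, 5980, 6341)

Euclid's formula: a = m² - n², b = 2mn, c = m² + n²
m = 65, n = 46
a = 65² - 46² = 4225 - 2116 = 2109
b = 2 × 65 × 46 = 5980
c = 65² + 46² = 4225 + 2116 = 6341
Verification: 2109² + 5980² = 4447881 + 35760400 = 40208281 = 6341² ✓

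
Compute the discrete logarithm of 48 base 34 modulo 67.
23

Baby-step giant-step with step n = ⌈√67⌉ = 9.
Baby steps 34^j mod 67 (j:value) for j=0..8: 0:1, 1:34, 2:17, 3:42, 4:21, 5:44, 6:22, 7:11, 8:39.
Giant-step multiplier: 34^(-9) ≡ 34^(66-9) = 34^57 ≡ 43 (mod 67).
Giant steps γ_i = 48·43^i mod 67: γ_0=48, γ_1=54, γ_2=44 (in table at j=5).
x = i·n + j = 2·9 + 5 = 23.
Check: 34^23 ≡ 48 (mod 67).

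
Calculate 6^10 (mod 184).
96

Repeated squaring. Binary of 10 = 1010.
6^1 ≡ 6 (mod 184); 6^2 ≡ 36 (mod 184); 6^4 ≡ 8 (mod 184); 6^8 ≡ 64 (mod 184)
6^10 = 6^2 × 6^8 ≡ 96 (mod 184)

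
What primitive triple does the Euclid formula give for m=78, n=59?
(2603, 9204, 9565)

Euclid's formula: a = m² - n², b = 2mn, c = m² + n²
m = 78, n = 59
a = 78² - 59² = 6084 - 3481 = 2603
b = 2 × 78 × 59 = 9204
c = 78² + 59² = 6084 + 3481 = 9565
Verification: 2603² + 9204² = 6775609 + 84713616 = 91489225 = 9565² ✓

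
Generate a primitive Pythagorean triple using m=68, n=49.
(2223, 6664, 7025)

Euclid's formula: a = m² - n², b = 2mn, c = m² + n²
m = 68, n = 49
a = 68² - 49² = 4624 - 2401 = 2223
b = 2 × 68 × 49 = 6664
c = 68² + 49² = 4624 + 2401 = 7025
Verification: 2223² + 6664² = 4941729 + 44408896 = 49350625 = 7025² ✓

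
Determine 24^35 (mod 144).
0

Repeated squaring. Binary of 35 = 100011.
24^1 ≡ 24 (mod 144); 24^2 ≡ 0 (mod 144); 24^4 ≡ 0 (mod 144); 24^8 ≡ 0 (mod 144); 24^16 ≡ 0 (mod 144); 24^32 ≡ 0 (mod 144)
24^35 = 24^1 × 24^2 × 24^32 ≡ 0 (mod 144)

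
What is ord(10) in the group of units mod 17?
16

17 is prime, so ord(10) divides φ(17) = 16.
Divisors of 16: 1, 2, 4, 8, 16.
Repeated squaring: 10^1 ≡ 10, 10^2 ≡ 15, 10^4 ≡ 4, 10^8 ≡ 16, 10^16 ≡ 1 (mod 17).
Test 10^d mod 17 for each divisor d in increasing order:
10^1 ≡ 10
10^2 ≡ 15
10^4 ≡ 4
10^8 ≡ 16
10^16 ≡ 1  ← first divisor giving 1
The order is 16.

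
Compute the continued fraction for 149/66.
[2; 3, 1, 7, 2]

Euclidean algorithm steps:
149 = 2 × 66 + 17
66 = 3 × 17 + 15
17 = 1 × 15 + 2
15 = 7 × 2 + 1
2 = 2 × 1 + 0
Continued fraction: [2; 3, 1, 7, 2]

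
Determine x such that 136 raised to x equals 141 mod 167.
56

Baby-step giant-step with step n = ⌈√167⌉ = 13.
Baby steps 136^j mod 167 (j:value) for j=0..12: 0:1, 1:136, 2:126, 3:102, 4:11, 5:160, 6:50, 7:120, 8:121, 9:90, 10:49, 11:151, 12:162.
Giant-step multiplier: 136^(-13) ≡ 136^(166-13) = 136^153 ≡ 153 (mod 167).
Giant steps γ_i = 141·153^i mod 167: γ_0=141, γ_1=30, γ_2=81, γ_3=35, γ_4=11 (in table at j=4).
x = i·n + j = 4·13 + 4 = 56.
Check: 136^56 ≡ 141 (mod 167).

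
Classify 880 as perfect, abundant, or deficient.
abundant

Proper divisors of 880: sum = 1 + 2 + 4 + 5 + 8 + 10 + 11 + 16 + ... + 110 + 176 + 220 + 440 (19 divisors) = 1352
Since 1352 > 880, 880 is abundant.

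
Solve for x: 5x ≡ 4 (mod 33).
x ≡ 14 (mod 33)

gcd(5, 33) = 1, which divides 4, so solutions exist.
Find 5^(-1) mod 33 by the extended Euclidean algorithm:
33 = 6 × 5 + 3  ⟹  3 = (1)·33 + (-6)·5
5 = 1 × 3 + 2  ⟹  2 = (-1)·33 + (7)·5
3 = 1 × 2 + 1  ⟹  1 = (2)·33 + (-13)·5
So (-13)·5 ≡ 1 (mod 33), i.e. 5^(-1) ≡ -13 ≡ 20 (mod 33).
x ≡ 20 × 4 = 80 ≡ 14 (mod 33).
Check: 5 × 14 = 70 ≡ 4 (mod 33).
Unique solution: x ≡ 14 (mod 33)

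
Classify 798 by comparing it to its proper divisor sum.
abundant

Proper divisors of 798: sum = 1 + 2 + 3 + 6 + 7 + 14 + 19 + 21 + 38 + 42 + 57 + 114 + 133 + 266 + 399 = 1122
Since 1122 > 798, 798 is abundant.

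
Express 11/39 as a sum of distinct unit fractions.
1/4 + 1/32 + 1/1248

Greedy algorithm:
11/39: ceiling(39/11) = 4, use 1/4
5/156: ceiling(156/5) = 32, use 1/32
1/1248: ceiling(1248/1) = 1248, use 1/1248
Result: 11/39 = 1/4 + 1/32 + 1/1248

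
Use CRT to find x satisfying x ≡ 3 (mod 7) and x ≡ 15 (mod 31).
108

Using Chinese Remainder Theorem:
M = 7 × 31 = 217
M1 = 31, M2 = 7
y1 = 31^(-1) mod 7 = 5
y2 = 7^(-1) mod 31 = 9
x = (3×31×5 + 15×7×9) mod 217 = 108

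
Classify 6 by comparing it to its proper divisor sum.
perfect

Proper divisors of 6: sum = 1 + 2 + 3 = 6
Since 6 = 6, 6 is perfect.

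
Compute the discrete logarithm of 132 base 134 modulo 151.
105

Baby-step giant-step with step n = ⌈√151⌉ = 13.
Baby steps 134^j mod 151 (j:value) for j=0..12: 0:1, 1:134, 2:138, 3:70, 4:18, 5:147, 6:68, 7:52, 8:22, 9:79, 10:16, 11:30, 12:94.
Giant-step multiplier: 134^(-13) ≡ 134^(150-13) = 134^137 ≡ 12 (mod 151).
Giant steps γ_i = 132·12^i mod 151: γ_0=132, γ_1=74, γ_2=133, γ_3=86, γ_4=126, γ_5=2, γ_6=24, γ_7=137, γ_8=134 (in table at j=1).
x = i·n + j = 8·13 + 1 = 105.
Check: 134^105 ≡ 132 (mod 151).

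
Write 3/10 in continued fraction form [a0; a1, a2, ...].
[0; 3, 3]

Euclidean algorithm steps:
3 = 0 × 10 + 3
10 = 3 × 3 + 1
3 = 3 × 1 + 0
Continued fraction: [0; 3, 3]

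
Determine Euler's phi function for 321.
212

321 = 3 × 107
φ(n) = n × ∏(1 - 1/p) for each prime p dividing n
φ(321) = 321 × (1 - 1/3) × (1 - 1/107) = 212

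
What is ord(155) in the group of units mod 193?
192

193 is prime, so ord(155) divides φ(193) = 192.
Divisors of 192: 1, 2, 3, 4, 6, 8, 12, 16, 24, 32, 48, 64, 96, 192.
Repeated squaring: 155^1 ≡ 155, 155^2 ≡ 93, 155^4 ≡ 157, 155^8 ≡ 138, 155^16 ≡ 130, 155^32 ≡ 109, 155^64 ≡ 108, 155^128 ≡ 84 (mod 193).
Test 155^d mod 193 for each divisor d in increasing order:
155^1 ≡ 155
155^2 ≡ 93
155^3 = 155^2·155^1 ≡ 133
155^4 ≡ 157
155^6 = 155^4·155^2 ≡ 126
155^8 ≡ 138
155^12 = 155^8·155^4 ≡ 50
155^16 ≡ 130
155^24 = 155^16·155^8 ≡ 184
155^32 ≡ 109
155^48 = 155^32·155^16 ≡ 81
155^64 ≡ 108
155^96 = 155^64·155^32 ≡ 192
155^192 = 155^128·155^64 ≡ 1  ← first divisor giving 1
The order is 192.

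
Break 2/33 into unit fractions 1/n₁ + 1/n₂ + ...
1/17 + 1/561

Greedy algorithm:
2/33: ceiling(33/2) = 17, use 1/17
1/561: ceiling(561/1) = 561, use 1/561
Result: 2/33 = 1/17 + 1/561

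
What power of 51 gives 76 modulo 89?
85

Baby-step giant-step with step n = ⌈√89⌉ = 10.
Baby steps 51^j mod 89 (j:value) for j=0..9: 0:1, 1:51, 2:20, 3:41, 4:44, 5:19, 6:79, 7:24, 8:67, 9:35.
Giant-step multiplier: 51^(-10) ≡ 51^(88-10) = 51^78 ≡ 18 (mod 89).
Giant steps γ_i = 76·18^i mod 89: γ_0=76, γ_1=33, γ_2=60, γ_3=12, γ_4=38, γ_5=61, γ_6=30, γ_7=6, γ_8=19 (in table at j=5).
x = i·n + j = 8·10 + 5 = 85.
Check: 51^85 ≡ 76 (mod 89).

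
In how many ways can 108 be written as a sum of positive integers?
483502844

p(n) counts ways to write n as a sum of positive integers (order ignored).
Euler's pentagonal recurrence: p(k) = p(k-1) + p(k-2) - p(k-5) - p(k-7) + p(k-12) + p(k-15) - ... (offsets j(3j∓1)/2, signs ++--, p(0)=1, p(<0)=0).
DP table for k = 0..107: p(0)=1, p(1)=1, p(2)=2, p(3)=3, p(4)=5, p(5)=7, p(6)=11, p(7)=15, p(8)=22, p(9)=30, p(10)=42, p(11)=56, p(12)=77, p(13)=101, p(14)=135, p(15)=176, p(16)=231, p(17)=297, p(18)=385, p(19)=490, p(20)=627, p(21)=792, p(22)=1002, p(23)=1255, p(24)=1575, p(25)=1958, p(26)=2436, p(27)=3010, p(28)=3718, p(29)=4565, p(30)=5604, p(31)=6842, p(32)=8349, p(33)=10143, p(34)=12310, p(35)=14883, p(36)=17977, p(37)=21637, p(38)=26015, p(39)=31185, p(40)=37338, p(41)=44583, p(42)=53174, p(43)=63261, p(44)=75175, p(45)=89134, p(46)=105558, p(47)=124754, p(48)=147273, p(49)=173525, p(50)=204226, p(51)=239943, p(52)=281589, p(53)=329931, p(54)=386155, p(55)=451276, p(56)=526823, p(57)=614154, p(58)=715220, p(59)=831820, p(60)=966467, p(61)=1121505, p(62)=1300156, p(63)=1505499, p(64)=1741630, p(65)=2012558, p(66)=2323520, p(67)=2679689, p(68)=3087735, p(69)=3554345, p(70)=4087968, p(71)=4697205, p(72)=5392783, p(73)=6185689, p(74)=7089500, p(75)=8118264, p(76)=9289091, p(77)=10619863, p(78)=12132164, p(79)=13848650, p(80)=15796476, p(81)=18004327, p(82)=20506255, p(83)=23338469, p(84)=26543660, p(85)=30167357, p(86)=34262962, p(87)=38887673, p(88)=44108109, p(89)=49995925, p(90)=56634173, p(91)=64112359, p(92)=72533807, p(93)=82010177, p(94)=92669720, p(95)=104651419, p(96)=118114304, p(97)=133230930, p(98)=150198136, p(99)=169229875, p(100)=190569292, p(101)=214481126, p(102)=241265379, p(103)=271248950, p(104)=304801365, p(105)=342325709, p(106)=384276336, p(107)=431149389.
Final step: p(108) = p(107) + p(106) - p(103) - p(101) + p(96) + p(93) - p(86) - p(82) + p(73) + p(68) - p(57) - p(51) + p(38) + p(31) - p(16) - p(8)
= 431149389 + 384276336 - 271248950 - 214481126 + 118114304 + 82010177 - 34262962 - 20506255 + 6185689 + 3087735 - 614154 - 239943 + 26015 + 6842 - 231 - 22
= 483502844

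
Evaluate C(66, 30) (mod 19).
0

Using Lucas' theorem:
Write n=66 and k=30 in base 19:
n in base 19: [3, 9]
k in base 19: [1, 11]
C(66,30) mod 19 = ∏ C(n_i, k_i) mod 19
Digit binomials (mod 19): C(3,1) = 3; C(9,11) = 0 (k_i > n_i)
Product: 3 × 0 = 0 ≡ 0 (mod 19)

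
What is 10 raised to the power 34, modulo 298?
202

Repeated squaring. Binary of 34 = 100010.
10^1 ≡ 10 (mod 298); 10^2 ≡ 100 (mod 298); 10^4 ≡ 166 (mod 298); 10^8 ≡ 140 (mod 298); 10^16 ≡ 230 (mod 298); 10^32 ≡ 154 (mod 298)
10^34 = 10^2 × 10^32 ≡ 202 (mod 298)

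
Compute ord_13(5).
4

13 is prime, so ord(5) divides φ(13) = 12.
Divisors of 12: 1, 2, 3, 4, 6, 12.
Repeated squaring: 5^1 ≡ 5, 5^2 ≡ 12, 5^4 ≡ 1, 5^8 ≡ 1 (mod 13).
Test 5^d mod 13 for each divisor d in increasing order:
5^1 ≡ 5
5^2 ≡ 12
5^3 = 5^2·5^1 ≡ 8
5^4 ≡ 1  ← first divisor giving 1
The order is 4.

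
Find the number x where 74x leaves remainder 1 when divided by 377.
107

gcd(74, 377) = 1, so the inverse exists.
Extended Euclidean algorithm on (377, 74):
377 = 5 × 74 + 7  ⟹  7 = (1)·377 + (-5)·74
74 = 10 × 7 + 4  ⟹  4 = (-10)·377 + (51)·74
7 = 1 × 4 + 3  ⟹  3 = (11)·377 + (-56)·74
4 = 1 × 3 + 1  ⟹  1 = (-21)·377 + (107)·74
So (107)·74 ≡ 1 (mod 377), i.e. 74^(-1) ≡ 107 (mod 377).
Check: 74 × 107 = 7918 ≡ 1 (mod 377)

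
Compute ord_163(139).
162

163 is prime, so ord(139) divides φ(163) = 162.
Divisors of 162: 1, 2, 3, 6, 9, 18, 27, 54, 81, 162.
Repeated squaring: 139^1 ≡ 139, 139^2 ≡ 87, 139^4 ≡ 71, 139^8 ≡ 151, 139^16 ≡ 144, 139^32 ≡ 35, 139^64 ≡ 84, 139^128 ≡ 47 (mod 163).
Test 139^d mod 163 for each divisor d in increasing order:
139^1 ≡ 139
139^2 ≡ 87
139^3 = 139^2·139^1 ≡ 31
139^6 = 139^4·139^2 ≡ 146
139^9 = 139^8·139^1 ≡ 125
139^18 = 139^16·139^2 ≡ 140
139^27 = 139^16·139^8·139^2·139^1 ≡ 59
139^54 = 139^32·139^16·139^4·139^2 ≡ 58
139^81 = 139^64·139^16·139^1 ≡ 162
139^162 = 139^128·139^32·139^2 ≡ 1  ← first divisor giving 1
The order is 162.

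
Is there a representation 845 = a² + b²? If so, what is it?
2² + 29² (a=2, b=29)

Factorization: 845 = 5 × 13^2
By Fermat: n is sum of two squares iff every prime p ≡ 3 (mod 4) appears to even power.
All primes ≡ 3 (mod 4) appear to even power.
Search a = 0, 1, 2, … for 845 - a² a perfect square: first hit at a = 2: 845 - 4 = 841 = 29².
845 = 2² + 29² = 4 + 841 ✓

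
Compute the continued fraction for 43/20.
[2; 6, 1, 2]

Euclidean algorithm steps:
43 = 2 × 20 + 3
20 = 6 × 3 + 2
3 = 1 × 2 + 1
2 = 2 × 1 + 0
Continued fraction: [2; 6, 1, 2]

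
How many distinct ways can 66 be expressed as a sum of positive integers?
2323520

p(n) counts ways to write n as a sum of positive integers (order ignored).
Euler's pentagonal recurrence: p(k) = p(k-1) + p(k-2) - p(k-5) - p(k-7) + p(k-12) + p(k-15) - ... (offsets j(3j∓1)/2, signs ++--, p(0)=1, p(<0)=0).
DP table for k = 0..65: p(0)=1, p(1)=1, p(2)=2, p(3)=3, p(4)=5, p(5)=7, p(6)=11, p(7)=15, p(8)=22, p(9)=30, p(10)=42, p(11)=56, p(12)=77, p(13)=101, p(14)=135, p(15)=176, p(16)=231, p(17)=297, p(18)=385, p(19)=490, p(20)=627, p(21)=792, p(22)=1002, p(23)=1255, p(24)=1575, p(25)=1958, p(26)=2436, p(27)=3010, p(28)=3718, p(29)=4565, p(30)=5604, p(31)=6842, p(32)=8349, p(33)=10143, p(34)=12310, p(35)=14883, p(36)=17977, p(37)=21637, p(38)=26015, p(39)=31185, p(40)=37338, p(41)=44583, p(42)=53174, p(43)=63261, p(44)=75175, p(45)=89134, p(46)=105558, p(47)=124754, p(48)=147273, p(49)=173525, p(50)=204226, p(51)=239943, p(52)=281589, p(53)=329931, p(54)=386155, p(55)=451276, p(56)=526823, p(57)=614154, p(58)=715220, p(59)=831820, p(60)=966467, p(61)=1121505, p(62)=1300156, p(63)=1505499, p(64)=1741630, p(65)=2012558.
Final step: p(66) = p(65) + p(64) - p(61) - p(59) + p(54) + p(51) - p(44) - p(40) + p(31) + p(26) - p(15) - p(9)
= 2012558 + 1741630 - 1121505 - 831820 + 386155 + 239943 - 75175 - 37338 + 6842 + 2436 - 176 - 30
= 2323520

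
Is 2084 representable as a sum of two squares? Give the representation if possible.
22² + 40² (a=22, b=40)

Factorization: 2084 = 2^2 × 521
By Fermat: n is sum of two squares iff every prime p ≡ 3 (mod 4) appears to even power.
All primes ≡ 3 (mod 4) appear to even power.
Search a = 0, 1, 2, … for 2084 - a² a perfect square: first hit at a = 22: 2084 - 484 = 1600 = 40².
2084 = 22² + 40² = 484 + 1600 ✓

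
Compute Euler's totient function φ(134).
66

134 = 2 × 67
φ(n) = n × ∏(1 - 1/p) for each prime p dividing n
φ(134) = 134 × (1 - 1/2) × (1 - 1/67) = 66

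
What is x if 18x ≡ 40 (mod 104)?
x ≡ 8 (mod 52)

gcd(18, 104) = 2, which divides 40, so solutions exist.
Divide through by 2: 9x ≡ 20 (mod 52).
Find 9^(-1) mod 52 by the extended Euclidean algorithm:
52 = 5 × 9 + 7  ⟹  7 = (1)·52 + (-5)·9
9 = 1 × 7 + 2  ⟹  2 = (-1)·52 + (6)·9
7 = 3 × 2 + 1  ⟹  1 = (4)·52 + (-23)·9
So (-23)·9 ≡ 1 (mod 52), i.e. 9^(-1) ≡ -23 ≡ 29 (mod 52).
x ≡ 29 × 20 = 580 ≡ 8 (mod 52).
Check: 18 × 8 = 144 ≡ 40 (mod 104).
x ≡ 8 (mod 52), giving 2 solutions mod 104.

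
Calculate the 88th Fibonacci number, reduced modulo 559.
172

Matrix identity: Q^n = [[F_(n+1), F_n], [F_n, F_(n-1)]] with Q = [[1,1],[1,0]].
n = 88 = 1011000₂. Square-and-multiply, entries mod 559:
Q^1 = [[1,1],[1,0]]
Q^2 = (Q^1)² = [[2,1],[1,1]]
Q^5 = (Q^2)²·Q = [[8,5],[5,3]]
Q^11 = (Q^5)²·Q = [[144,89],[89,55]]
Q^22 = (Q^11)² = [[148,382],[382,325]]
Q^44 = (Q^22)² = [[128,129],[129,558]]
Q^88 = (Q^44)² = [[44,172],[172,431]]
F_88 mod 559 = Q^88[0][1] = 172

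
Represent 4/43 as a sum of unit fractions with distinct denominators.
1/11 + 1/473

Greedy algorithm:
4/43: ceiling(43/4) = 11, use 1/11
1/473: ceiling(473/1) = 473, use 1/473
Result: 4/43 = 1/11 + 1/473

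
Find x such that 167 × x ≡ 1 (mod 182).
97

gcd(167, 182) = 1, so the inverse exists.
Extended Euclidean algorithm on (182, 167):
182 = 1 × 167 + 15  ⟹  15 = (1)·182 + (-1)·167
167 = 11 × 15 + 2  ⟹  2 = (-11)·182 + (12)·167
15 = 7 × 2 + 1  ⟹  1 = (78)·182 + (-85)·167
So (-85)·167 ≡ 1 (mod 182), i.e. 167^(-1) ≡ -85 ≡ 97 (mod 182).
Check: 167 × 97 = 16199 ≡ 1 (mod 182)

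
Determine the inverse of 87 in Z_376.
255

gcd(87, 376) = 1, so the inverse exists.
Extended Euclidean algorithm on (376, 87):
376 = 4 × 87 + 28  ⟹  28 = (1)·376 + (-4)·87
87 = 3 × 28 + 3  ⟹  3 = (-3)·376 + (13)·87
28 = 9 × 3 + 1  ⟹  1 = (28)·376 + (-121)·87
So (-121)·87 ≡ 1 (mod 376), i.e. 87^(-1) ≡ -121 ≡ 255 (mod 376).
Check: 87 × 255 = 22185 ≡ 1 (mod 376)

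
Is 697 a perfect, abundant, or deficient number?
deficient

Proper divisors of 697: sum = 1 + 17 + 41 = 59
Since 59 < 697, 697 is deficient.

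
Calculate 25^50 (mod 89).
8

Repeated squaring. Binary of 50 = 110010.
25^1 ≡ 25 (mod 89); 25^2 ≡ 2 (mod 89); 25^4 ≡ 4 (mod 89); 25^8 ≡ 16 (mod 89); 25^16 ≡ 78 (mod 89); 25^32 ≡ 32 (mod 89)
25^50 = 25^2 × 25^16 × 25^32 ≡ 8 (mod 89)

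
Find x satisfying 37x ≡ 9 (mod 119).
x ≡ 71 (mod 119)

gcd(37, 119) = 1, which divides 9, so solutions exist.
Find 37^(-1) mod 119 by the extended Euclidean algorithm:
119 = 3 × 37 + 8  ⟹  8 = (1)·119 + (-3)·37
37 = 4 × 8 + 5  ⟹  5 = (-4)·119 + (13)·37
8 = 1 × 5 + 3  ⟹  3 = (5)·119 + (-16)·37
5 = 1 × 3 + 2  ⟹  2 = (-9)·119 + (29)·37
3 = 1 × 2 + 1  ⟹  1 = (14)·119 + (-45)·37
So (-45)·37 ≡ 1 (mod 119), i.e. 37^(-1) ≡ -45 ≡ 74 (mod 119).
x ≡ 74 × 9 = 666 ≡ 71 (mod 119).
Check: 37 × 71 = 2627 ≡ 9 (mod 119).
Unique solution: x ≡ 71 (mod 119)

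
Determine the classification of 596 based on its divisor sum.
deficient

Proper divisors of 596: sum = 1 + 2 + 4 + 149 + 298 = 454
Since 454 < 596, 596 is deficient.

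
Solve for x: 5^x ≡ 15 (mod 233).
46

Baby-step giant-step with step n = ⌈√233⌉ = 16.
Baby steps 5^j mod 233 (j:value) for j=0..15: 0:1, 1:5, 2:25, 3:125, 4:159, 5:96, 6:14, 7:70, 8:117, 9:119, 10:129, 11:179, 12:196, 13:48, 14:7, 15:35.
Giant-step multiplier: 5^(-16) ≡ 5^(232-16) = 5^216 ≡ 4 (mod 233).
Giant steps γ_i = 15·4^i mod 233: γ_0=15, γ_1=60, γ_2=7 (in table at j=14).
x = i·n + j = 2·16 + 14 = 46.
Check: 5^46 ≡ 15 (mod 233).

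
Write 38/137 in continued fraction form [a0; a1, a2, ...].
[0; 3, 1, 1, 1, 1, 7]

Euclidean algorithm steps:
38 = 0 × 137 + 38
137 = 3 × 38 + 23
38 = 1 × 23 + 15
23 = 1 × 15 + 8
15 = 1 × 8 + 7
8 = 1 × 7 + 1
7 = 7 × 1 + 0
Continued fraction: [0; 3, 1, 1, 1, 1, 7]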